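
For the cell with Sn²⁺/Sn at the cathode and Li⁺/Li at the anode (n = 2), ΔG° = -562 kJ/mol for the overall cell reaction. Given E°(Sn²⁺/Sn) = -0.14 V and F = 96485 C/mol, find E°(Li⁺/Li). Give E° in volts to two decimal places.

E°cell = −ΔG°/(nF) = −(-562×10³)/((2)(96485)) = +2.912 V.
Since Sn²⁺/Sn is the cathode and Li⁺/Li the anode, E°cell = E°(Sn²⁺/Sn) − E°(Li⁺/Li).
So E°(Li⁺/Li) = E°(Sn²⁺/Sn) − E°cell = (-0.14) − (+2.912) = -3.05 V.

-3.05 V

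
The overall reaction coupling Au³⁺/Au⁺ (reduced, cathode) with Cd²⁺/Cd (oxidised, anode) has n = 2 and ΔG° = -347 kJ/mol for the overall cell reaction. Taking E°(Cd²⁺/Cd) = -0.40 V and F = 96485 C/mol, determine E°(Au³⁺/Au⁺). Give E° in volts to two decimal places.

+1.40 V

E°cell = −ΔG°/(nF) = −(-347×10³)/((2)(96485)) = +1.798 V.
Since Au³⁺/Au⁺ is the cathode and Cd²⁺/Cd the anode, E°cell = E°(Au³⁺/Au⁺) − E°(Cd²⁺/Cd).
So E°(Au³⁺/Au⁺) = E°cell + E°(Cd²⁺/Cd) = +1.798 + (-0.40) = +1.40 V.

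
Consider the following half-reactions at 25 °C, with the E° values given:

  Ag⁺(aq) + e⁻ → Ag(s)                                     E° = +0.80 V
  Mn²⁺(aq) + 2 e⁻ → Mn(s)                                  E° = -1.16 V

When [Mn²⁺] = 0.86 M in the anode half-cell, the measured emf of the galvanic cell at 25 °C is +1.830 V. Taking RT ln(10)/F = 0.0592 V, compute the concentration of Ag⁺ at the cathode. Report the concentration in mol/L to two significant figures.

Ag⁺/Ag is the cathode, Mn²⁺/Mn the anode: E°cell = +1.96 V, n = 2.
Overall reaction: 2 Ag⁺(aq) + Mn(s) → 2 Ag(s) + Mn²⁺(aq); Q = [Mn²⁺]^1/[Ag⁺]^2.
From E = E° − (0.0592/n) log Q: log Q = (E° − E)·n/0.0592 = (+1.96 − (+1.830))·2/0.0592 = 4.3919.
So 2·log[Ag⁺] = 1·log(0.86) − log Q = -0.0655 − (4.3919) = -4.4574; log[Ag⁺] = -4.4574 / 2 = -2.2287; [Ag⁺] = 10^(-2.2287) ≈ 0.0059 M.

0.0059 M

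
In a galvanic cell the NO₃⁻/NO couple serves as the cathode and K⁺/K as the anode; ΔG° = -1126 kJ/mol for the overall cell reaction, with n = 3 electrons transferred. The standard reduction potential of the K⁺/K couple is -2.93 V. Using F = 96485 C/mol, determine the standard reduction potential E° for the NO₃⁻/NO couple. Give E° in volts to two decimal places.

E°cell = −ΔG°/(nF) = −(-1126×10³)/((3)(96485)) = +3.890 V.
Since NO₃⁻/NO is the cathode and K⁺/K the anode, E°cell = E°(NO₃⁻/NO) − E°(K⁺/K).
So E°(NO₃⁻/NO) = E°cell + E°(K⁺/K) = +3.890 + (-2.93) = +0.96 V.

+0.96 V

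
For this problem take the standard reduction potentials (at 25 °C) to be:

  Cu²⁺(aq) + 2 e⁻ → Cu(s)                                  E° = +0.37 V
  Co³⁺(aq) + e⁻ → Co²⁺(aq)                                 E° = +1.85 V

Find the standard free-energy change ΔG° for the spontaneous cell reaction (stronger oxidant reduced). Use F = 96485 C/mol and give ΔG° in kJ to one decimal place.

-285.6 kJ

Co³⁺/Co²⁺ (E° = +1.85 V) is the cathode; Cu²⁺/Cu (E° = +0.37 V) is the anode, so E°cell = +1.48 V.
Balancing electrons gives n = 2 (lcm of 1 and 2).
ΔG° = −nFE° = −(2)(96485)(+1.48) = -285,596 J = -285.6 kJ.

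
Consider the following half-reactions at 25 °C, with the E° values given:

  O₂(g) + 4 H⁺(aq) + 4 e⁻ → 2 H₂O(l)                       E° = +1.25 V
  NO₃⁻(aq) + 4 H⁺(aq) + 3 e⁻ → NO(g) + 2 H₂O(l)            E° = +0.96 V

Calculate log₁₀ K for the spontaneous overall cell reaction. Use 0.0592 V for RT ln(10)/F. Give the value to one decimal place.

Cathode: O₂/H₂O; anode: NO₃⁻/NO. E°cell = +0.29 V, n = 12.
log K = nE°cell / 0.0592 = (12)(+0.29) / 0.0592 = 58.8.

58.8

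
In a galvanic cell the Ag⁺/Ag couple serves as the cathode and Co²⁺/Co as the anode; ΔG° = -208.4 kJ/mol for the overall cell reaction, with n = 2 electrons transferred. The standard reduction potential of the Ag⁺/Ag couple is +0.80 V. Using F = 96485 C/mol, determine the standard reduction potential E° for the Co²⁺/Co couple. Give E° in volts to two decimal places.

E°cell = −ΔG°/(nF) = −(-208.4×10³)/((2)(96485)) = +1.080 V.
Since Ag⁺/Ag is the cathode and Co²⁺/Co the anode, E°cell = E°(Ag⁺/Ag) − E°(Co²⁺/Co).
So E°(Co²⁺/Co) = E°(Ag⁺/Ag) − E°cell = (+0.80) − (+1.080) = -0.28 V.

-0.28 V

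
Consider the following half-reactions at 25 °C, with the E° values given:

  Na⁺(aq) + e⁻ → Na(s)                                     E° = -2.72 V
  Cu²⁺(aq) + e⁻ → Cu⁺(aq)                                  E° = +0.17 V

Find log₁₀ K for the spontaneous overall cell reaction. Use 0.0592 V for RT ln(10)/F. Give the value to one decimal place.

Cathode: Cu²⁺/Cu⁺; anode: Na⁺/Na. E°cell = +2.89 V, n = 1.
log K = nE°cell / 0.0592 = (1)(+2.89) / 0.0592 = 48.8.

48.8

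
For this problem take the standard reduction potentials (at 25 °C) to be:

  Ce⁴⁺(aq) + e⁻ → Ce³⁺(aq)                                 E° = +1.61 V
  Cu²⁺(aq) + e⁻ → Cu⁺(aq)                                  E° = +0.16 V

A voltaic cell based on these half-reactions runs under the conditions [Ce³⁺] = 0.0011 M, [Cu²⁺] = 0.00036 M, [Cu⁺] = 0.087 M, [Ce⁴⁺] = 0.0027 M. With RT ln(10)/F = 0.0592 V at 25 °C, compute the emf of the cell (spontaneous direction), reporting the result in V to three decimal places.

+1.614 V

Ce⁴⁺/Ce³⁺ is the cathode (higher E°), Cu²⁺/Cu⁺ the anode: E°cell = +1.61 − (+0.16) = +1.45 V, n = 1.
Overall: Ce⁴⁺(aq) + Cu⁺(aq) → Ce³⁺(aq) + Cu²⁺(aq)
Q = [Ce³⁺]·[Cu²⁺] / ([Ce⁴⁺]·[Cu⁺]); log Q = -2.773.
E = E° − (0.0592/n) log Q = +1.45 − (0.0592/1)(-2.773) = +1.614 V.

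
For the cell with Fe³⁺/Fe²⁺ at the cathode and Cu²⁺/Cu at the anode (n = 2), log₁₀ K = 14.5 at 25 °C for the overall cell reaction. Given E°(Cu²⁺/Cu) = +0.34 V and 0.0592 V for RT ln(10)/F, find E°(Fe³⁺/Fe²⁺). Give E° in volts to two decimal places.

E°cell = (0.0592/n)·log K = (0.0592/2)(14.5) = +0.429 V.
Since Fe³⁺/Fe²⁺ is the cathode and Cu²⁺/Cu the anode, E°cell = E°(Fe³⁺/Fe²⁺) − E°(Cu²⁺/Cu).
So E°(Fe³⁺/Fe²⁺) = E°cell + E°(Cu²⁺/Cu) = +0.429 + (+0.34) = +0.77 V.

+0.77 V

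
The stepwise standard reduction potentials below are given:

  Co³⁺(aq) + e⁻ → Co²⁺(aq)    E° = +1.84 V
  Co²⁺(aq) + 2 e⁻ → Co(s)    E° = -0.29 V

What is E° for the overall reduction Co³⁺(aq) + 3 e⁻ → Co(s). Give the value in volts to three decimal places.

Since ΔG° = −nFE° is additive over sequential reductions, n₃E°₃ = n₁E°₁ + n₂E°₂.
E°₃ = (1×+1.84 + 2×-0.29) / 3 = (+1.260) / 3 = +0.420 V.

+0.420 V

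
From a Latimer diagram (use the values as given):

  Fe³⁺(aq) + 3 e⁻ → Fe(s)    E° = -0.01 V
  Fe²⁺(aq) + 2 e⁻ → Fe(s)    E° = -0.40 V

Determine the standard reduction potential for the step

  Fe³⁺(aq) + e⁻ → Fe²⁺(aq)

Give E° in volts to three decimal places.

+0.770 V

Sequential free energies add, so n₃E°₃ = n₁E°₁ + n₂E°₂.
With n₃ = 3, and the known step contributing 2×(-0.40) V, the unknown satisfies 1·E° = 3×(-0.01) − 2×(-0.40) = +0.770.
E° = +0.770 / 1 = +0.770 V.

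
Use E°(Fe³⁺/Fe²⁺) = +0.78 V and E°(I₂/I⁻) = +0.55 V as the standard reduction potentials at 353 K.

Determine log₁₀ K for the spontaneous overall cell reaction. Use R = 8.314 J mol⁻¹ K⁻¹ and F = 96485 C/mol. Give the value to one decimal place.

6.6

Cathode: Fe³⁺/Fe²⁺; anode: I₂/I⁻. E°cell = (+0.78) − (+0.55) = +0.23 V, with n = 2.
ΔG° = −nFE° = −RT ln K, so ln K = nFE°/(RT) = (2)(96485)(+0.23) / ((8.314)(353)) = 15.123.
log₁₀ K = 15.123 / ln 10 = 6.6.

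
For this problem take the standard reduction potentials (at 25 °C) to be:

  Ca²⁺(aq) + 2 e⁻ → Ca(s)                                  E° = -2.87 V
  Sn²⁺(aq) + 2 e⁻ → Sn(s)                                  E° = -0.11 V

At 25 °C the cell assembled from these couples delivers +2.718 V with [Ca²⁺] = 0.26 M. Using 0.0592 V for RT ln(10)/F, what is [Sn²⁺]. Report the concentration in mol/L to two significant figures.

Sn²⁺/Sn is the cathode, Ca²⁺/Ca the anode: E°cell = +2.76 V, n = 2.
Overall reaction: Sn²⁺(aq) + Ca(s) → Sn(s) + Ca²⁺(aq); Q = [Ca²⁺]^1/[Sn²⁺]^1.
From E = E° − (0.0592/n) log Q: log Q = (E° − E)·n/0.0592 = (+2.76 − (+2.718))·2/0.0592 = 1.4189.
So 1·log[Sn²⁺] = 1·log(0.26) − log Q = -0.5850 − (1.4189) = -2.0039; [Sn²⁺] = 10^(-2.0039) ≈ 0.0099 M.

0.0099 M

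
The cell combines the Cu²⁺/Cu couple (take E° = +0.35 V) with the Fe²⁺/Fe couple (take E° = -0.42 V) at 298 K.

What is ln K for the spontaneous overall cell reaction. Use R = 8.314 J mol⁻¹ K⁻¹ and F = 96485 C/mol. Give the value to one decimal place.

60.0

Cathode: Cu²⁺/Cu; anode: Fe²⁺/Fe. E°cell = (+0.35) − (-0.42) = +0.77 V, with n = 2.
ΔG° = −nFE° = −RT ln K, so ln K = nFE°/(RT) = (2)(96485)(+0.77) / ((8.314)(298)) = 59.973.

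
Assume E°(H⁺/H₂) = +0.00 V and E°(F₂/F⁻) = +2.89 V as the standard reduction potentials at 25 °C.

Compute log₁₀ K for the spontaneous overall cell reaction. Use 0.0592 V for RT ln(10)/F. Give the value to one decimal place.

97.6

Cathode: F₂/F⁻; anode: H⁺/H₂. E°cell = +2.89 V, n = 2.
log K = nE°cell / 0.0592 = (2)(+2.89) / 0.0592 = 97.6.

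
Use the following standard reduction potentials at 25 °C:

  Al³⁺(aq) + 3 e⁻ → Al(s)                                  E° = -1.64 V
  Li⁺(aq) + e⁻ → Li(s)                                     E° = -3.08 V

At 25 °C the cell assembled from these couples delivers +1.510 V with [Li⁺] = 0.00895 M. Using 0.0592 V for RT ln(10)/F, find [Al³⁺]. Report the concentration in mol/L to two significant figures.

Al³⁺/Al is the cathode, Li⁺/Li the anode: E°cell = +1.44 V, n = 3.
Overall reaction: Al³⁺(aq) + 3 Li(s) → Al(s) + 3 Li⁺(aq); Q = [Li⁺]^3/[Al³⁺]^1.
From E = E° − (0.0592/n) log Q: log Q = (E° − E)·n/0.0592 = (+1.44 − (+1.510))·3/0.0592 = -3.5473.
So 1·log[Al³⁺] = 3·log(0.00895) − log Q = -6.1445 − (-3.5473) = -2.5972; [Al³⁺] = 10^(-2.5972) ≈ 0.0025 M.

0.0025 M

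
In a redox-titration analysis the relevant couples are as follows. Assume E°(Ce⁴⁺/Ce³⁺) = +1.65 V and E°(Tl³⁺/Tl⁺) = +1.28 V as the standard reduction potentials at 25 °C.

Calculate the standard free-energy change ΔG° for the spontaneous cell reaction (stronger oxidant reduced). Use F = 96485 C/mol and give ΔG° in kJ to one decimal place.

Ce⁴⁺/Ce³⁺ (E° = +1.65 V) is the cathode; Tl³⁺/Tl⁺ (E° = +1.28 V) is the anode, so E°cell = +0.37 V.
Balancing electrons gives n = 2 (lcm of 1 and 2).
ΔG° = −nFE° = −(2)(96485)(+0.37) = -71,399 J = -71.4 kJ.

-71.4 kJ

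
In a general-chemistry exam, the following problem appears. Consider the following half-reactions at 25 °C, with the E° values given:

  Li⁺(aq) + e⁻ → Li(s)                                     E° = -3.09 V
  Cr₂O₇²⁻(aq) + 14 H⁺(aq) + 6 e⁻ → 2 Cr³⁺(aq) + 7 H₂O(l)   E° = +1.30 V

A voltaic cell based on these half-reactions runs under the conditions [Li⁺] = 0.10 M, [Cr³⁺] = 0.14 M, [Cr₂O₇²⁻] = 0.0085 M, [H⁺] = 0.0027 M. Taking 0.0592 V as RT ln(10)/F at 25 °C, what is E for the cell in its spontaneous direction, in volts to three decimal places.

Cr₂O₇²⁻/Cr³⁺ is the cathode (higher E°), Li⁺/Li the anode: E°cell = +1.30 − (-3.09) = +4.39 V, n = 6.
Overall: Cr₂O₇²⁻(aq) + 14 H⁺(aq) + 6 Li(s) → 2 Cr³⁺(aq) + 7 H₂O(l) + 6 Li⁺(aq)
Q = [Cr³⁺]^2·[Li⁺]^6 / ([Cr₂O₇²⁻]·[H⁺]^14); log Q = 30.324.
E = E° − (0.0592/n) log Q = +4.39 − (0.0592/6)(30.324) = +4.091 V.

+4.091 V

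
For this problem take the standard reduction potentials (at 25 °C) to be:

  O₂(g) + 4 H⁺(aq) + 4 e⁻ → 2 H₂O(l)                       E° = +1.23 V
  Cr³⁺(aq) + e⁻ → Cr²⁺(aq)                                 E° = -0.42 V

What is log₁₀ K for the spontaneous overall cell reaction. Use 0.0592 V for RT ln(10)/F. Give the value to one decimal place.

111.5

Cathode: O₂/H₂O; anode: Cr³⁺/Cr²⁺. E°cell = +1.65 V, n = 4.
log K = nE°cell / 0.0592 = (4)(+1.65) / 0.0592 = 111.5.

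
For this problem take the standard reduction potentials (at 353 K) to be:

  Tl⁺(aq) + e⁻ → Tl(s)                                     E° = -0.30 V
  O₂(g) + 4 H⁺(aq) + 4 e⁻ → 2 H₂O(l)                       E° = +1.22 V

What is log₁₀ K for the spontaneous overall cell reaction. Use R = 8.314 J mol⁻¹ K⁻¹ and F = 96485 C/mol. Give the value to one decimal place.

86.8

Cathode: O₂/H₂O; anode: Tl⁺/Tl. E°cell = (+1.22) − (-0.30) = +1.52 V, with n = 4.
ΔG° = −nFE° = −RT ln K, so ln K = nFE°/(RT) = (4)(96485)(+1.52) / ((8.314)(353)) = 199.884.
log₁₀ K = 199.884 / ln 10 = 86.8.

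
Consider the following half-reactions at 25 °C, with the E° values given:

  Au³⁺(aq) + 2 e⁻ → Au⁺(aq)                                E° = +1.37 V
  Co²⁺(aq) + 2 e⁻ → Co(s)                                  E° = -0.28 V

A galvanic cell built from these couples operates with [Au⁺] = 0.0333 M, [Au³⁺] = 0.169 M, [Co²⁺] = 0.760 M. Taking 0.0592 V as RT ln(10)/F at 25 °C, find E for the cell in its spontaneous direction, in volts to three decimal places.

+1.674 V

Au³⁺/Au⁺ is the cathode (higher E°), Co²⁺/Co the anode: E°cell = +1.37 − (-0.28) = +1.65 V, n = 2.
Overall: Au³⁺(aq) + Co(s) → Au⁺(aq) + Co²⁺(aq)
Q = [Au⁺]·[Co²⁺] / ([Au³⁺]); log Q = -0.825.
E = E° − (0.0592/n) log Q = +1.65 − (0.0592/2)(-0.825) = +1.674 V.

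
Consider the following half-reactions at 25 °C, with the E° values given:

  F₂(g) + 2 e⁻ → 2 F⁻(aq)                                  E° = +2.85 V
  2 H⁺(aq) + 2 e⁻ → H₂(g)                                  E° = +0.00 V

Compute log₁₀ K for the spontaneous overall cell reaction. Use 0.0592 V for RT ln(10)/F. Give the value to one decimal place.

96.3

Cathode: F₂/F⁻; anode: H⁺/H₂. E°cell = +2.85 V, n = 2.
log K = nE°cell / 0.0592 = (2)(+2.85) / 0.0592 = 96.3.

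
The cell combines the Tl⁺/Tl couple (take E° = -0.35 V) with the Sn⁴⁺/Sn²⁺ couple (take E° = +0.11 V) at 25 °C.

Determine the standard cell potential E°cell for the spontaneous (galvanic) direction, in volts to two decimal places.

The Sn⁴⁺/Sn²⁺ couple has the higher reduction potential, so it is the cathode; Tl⁺/Tl is oxidised at the anode.
E°cell = E°(cathode) − E°(anode) = (+0.11) − (-0.35) = +0.46 V.

+0.46 V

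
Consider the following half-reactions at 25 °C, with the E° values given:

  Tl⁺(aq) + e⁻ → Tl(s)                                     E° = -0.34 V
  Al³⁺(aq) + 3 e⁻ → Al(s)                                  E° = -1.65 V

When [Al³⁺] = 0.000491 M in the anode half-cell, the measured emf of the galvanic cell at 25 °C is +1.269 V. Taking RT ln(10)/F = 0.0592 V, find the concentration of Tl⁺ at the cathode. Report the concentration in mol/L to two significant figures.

Tl⁺/Tl is the cathode, Al³⁺/Al the anode: E°cell = +1.31 V, n = 3.
Overall reaction: 3 Tl⁺(aq) + Al(s) → 3 Tl(s) + Al³⁺(aq); Q = [Al³⁺]^1/[Tl⁺]^3.
From E = E° − (0.0592/n) log Q: log Q = (E° − E)·n/0.0592 = (+1.31 − (+1.269))·3/0.0592 = 2.0777.
So 3·log[Tl⁺] = 1·log(0.000491) − log Q = -3.3089 − (2.0777) = -5.3866; log[Tl⁺] = -5.3866 / 3 = -1.7955; [Tl⁺] = 10^(-1.7955) ≈ 0.016 M.

0.016 M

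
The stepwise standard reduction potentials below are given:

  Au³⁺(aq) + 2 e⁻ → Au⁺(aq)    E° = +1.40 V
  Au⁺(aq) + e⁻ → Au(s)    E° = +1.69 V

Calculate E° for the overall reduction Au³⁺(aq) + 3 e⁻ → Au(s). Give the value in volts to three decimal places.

+1.497 V

Standard free energies of sequential steps add: ΔG°₃ = ΔG°₁ + ΔG°₂, so n₃E°₃ = n₁E°₁ + n₂E°₂.
E°₃ = (2×+1.40 + 1×+1.69) / 3 = (+4.490) / 3 = +1.497 V.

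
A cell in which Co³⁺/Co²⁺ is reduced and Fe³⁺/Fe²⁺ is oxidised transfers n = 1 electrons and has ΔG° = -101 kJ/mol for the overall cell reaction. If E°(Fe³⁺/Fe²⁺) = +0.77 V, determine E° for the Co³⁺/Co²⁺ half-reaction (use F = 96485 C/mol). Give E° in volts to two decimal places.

+1.82 V

E°cell = −ΔG°/(nF) = −(-101×10³)/((1)(96485)) = +1.047 V.
Since Co³⁺/Co²⁺ is the cathode and Fe³⁺/Fe²⁺ the anode, E°cell = E°(Co³⁺/Co²⁺) − E°(Fe³⁺/Fe²⁺).
So E°(Co³⁺/Co²⁺) = E°cell + E°(Fe³⁺/Fe²⁺) = +1.047 + (+0.77) = +1.82 V.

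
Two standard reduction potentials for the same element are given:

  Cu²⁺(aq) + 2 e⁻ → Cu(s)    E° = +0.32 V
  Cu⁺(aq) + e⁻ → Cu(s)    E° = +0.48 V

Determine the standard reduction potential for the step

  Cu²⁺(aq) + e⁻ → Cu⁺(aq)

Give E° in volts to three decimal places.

Sequential free energies add, so n₃E°₃ = n₁E°₁ + n₂E°₂.
With n₃ = 2, and the known step contributing 1×(+0.48) V, the unknown satisfies 1·E° = 2×(+0.32) − 1×(+0.48) = +0.160.
E° = +0.160 / 1 = +0.160 V.

+0.160 V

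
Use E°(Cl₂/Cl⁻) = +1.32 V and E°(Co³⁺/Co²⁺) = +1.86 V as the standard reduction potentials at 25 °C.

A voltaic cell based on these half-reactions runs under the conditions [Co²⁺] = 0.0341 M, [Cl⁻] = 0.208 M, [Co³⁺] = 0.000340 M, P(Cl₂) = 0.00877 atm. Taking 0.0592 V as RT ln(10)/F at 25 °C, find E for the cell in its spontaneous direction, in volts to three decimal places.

Co³⁺/Co²⁺ is the cathode (higher E°), Cl₂/Cl⁻ the anode: E°cell = +1.86 − (+1.32) = +0.54 V, n = 2.
Overall: 2 Co³⁺(aq) + 2 Cl⁻(aq) → 2 Co²⁺(aq) + Cl₂(g)
Q = [Co²⁺]^2·P(Cl₂) / ([Co³⁺]^2·[Cl⁻]^2); log Q = 3.309.
E = E° − (0.0592/n) log Q = +0.54 − (0.0592/2)(3.309) = +0.442 V.

+0.442 V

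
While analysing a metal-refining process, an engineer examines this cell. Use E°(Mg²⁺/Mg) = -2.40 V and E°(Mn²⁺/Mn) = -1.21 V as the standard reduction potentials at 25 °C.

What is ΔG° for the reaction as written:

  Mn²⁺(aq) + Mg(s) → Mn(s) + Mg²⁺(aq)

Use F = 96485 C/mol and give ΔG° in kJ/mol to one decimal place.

-229.6 kJ/mol

As written, Mn²⁺/Mn is reduced (cathode) and Mg²⁺/Mg is oxidised (anode), so E°cell = (-1.21) − (-2.40) = +1.19 V.
Balancing electrons gives n = 2.
ΔG° = −nFE° = −(2)(96485)(+1.19) = -229,634 J = -229.6 kJ/mol.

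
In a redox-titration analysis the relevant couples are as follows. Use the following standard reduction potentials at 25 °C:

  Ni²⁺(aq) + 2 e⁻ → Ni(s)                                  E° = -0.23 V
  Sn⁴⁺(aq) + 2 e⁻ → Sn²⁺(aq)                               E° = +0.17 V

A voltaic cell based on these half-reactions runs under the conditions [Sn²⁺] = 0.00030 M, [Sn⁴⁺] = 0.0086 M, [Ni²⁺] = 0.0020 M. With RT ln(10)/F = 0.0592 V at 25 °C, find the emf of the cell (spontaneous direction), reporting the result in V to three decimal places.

+0.523 V

Sn⁴⁺/Sn²⁺ is the cathode (higher E°), Ni²⁺/Ni the anode: E°cell = +0.17 − (-0.23) = +0.40 V, n = 2.
Overall: Sn⁴⁺(aq) + Ni(s) → Sn²⁺(aq) + Ni²⁺(aq)
Q = [Sn²⁺]·[Ni²⁺] / ([Sn⁴⁺]); log Q = -4.156.
E = E° − (0.0592/n) log Q = +0.40 − (0.0592/2)(-4.156) = +0.523 V.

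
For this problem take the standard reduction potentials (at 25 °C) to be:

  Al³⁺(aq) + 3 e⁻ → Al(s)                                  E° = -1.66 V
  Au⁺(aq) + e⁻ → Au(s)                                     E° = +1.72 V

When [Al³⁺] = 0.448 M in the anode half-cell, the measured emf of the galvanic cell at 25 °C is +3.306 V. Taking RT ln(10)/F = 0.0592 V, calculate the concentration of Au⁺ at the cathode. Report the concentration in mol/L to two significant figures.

Au⁺/Au is the cathode, Al³⁺/Al the anode: E°cell = +3.38 V, n = 3.
Overall reaction: 3 Au⁺(aq) + Al(s) → 3 Au(s) + Al³⁺(aq); Q = [Al³⁺]^1/[Au⁺]^3.
From E = E° − (0.0592/n) log Q: log Q = (E° − E)·n/0.0592 = (+3.38 − (+3.306))·3/0.0592 = 3.7500.
So 3·log[Au⁺] = 1·log(0.448) − log Q = -0.3487 − (3.7500) = -4.0987; log[Au⁺] = -4.0987 / 3 = -1.3662; [Au⁺] = 10^(-1.3662) ≈ 0.043 M.

0.043 M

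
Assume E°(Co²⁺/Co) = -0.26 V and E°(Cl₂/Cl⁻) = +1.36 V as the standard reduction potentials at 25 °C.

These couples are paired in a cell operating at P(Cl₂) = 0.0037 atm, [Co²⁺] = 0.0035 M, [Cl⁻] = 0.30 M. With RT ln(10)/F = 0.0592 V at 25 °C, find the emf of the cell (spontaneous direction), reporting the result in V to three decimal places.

+1.652 V

Cl₂/Cl⁻ is the cathode (higher E°), Co²⁺/Co the anode: E°cell = +1.36 − (-0.26) = +1.62 V, n = 2.
Overall: Cl₂(g) + Co(s) → 2 Cl⁻(aq) + Co²⁺(aq)
Q = [Cl⁻]^2·[Co²⁺] / (P(Cl₂)); log Q = -1.070.
E = E° − (0.0592/n) log Q = +1.62 − (0.0592/2)(-1.070) = +1.652 V.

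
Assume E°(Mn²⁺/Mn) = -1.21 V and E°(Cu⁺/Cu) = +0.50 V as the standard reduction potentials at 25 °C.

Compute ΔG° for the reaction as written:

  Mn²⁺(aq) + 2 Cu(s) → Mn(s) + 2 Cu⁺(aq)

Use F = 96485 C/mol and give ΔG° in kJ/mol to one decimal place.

+330.0 kJ/mol

As written, Mn²⁺/Mn is reduced (cathode) and Cu⁺/Cu is oxidised (anode), so E°cell = (-1.21) − (+0.50) = -1.71 V.
Balancing electrons gives n = 2.
ΔG° = −nFE° = −(2)(96485)(-1.71) = 329,979 J = +330.0 kJ/mol.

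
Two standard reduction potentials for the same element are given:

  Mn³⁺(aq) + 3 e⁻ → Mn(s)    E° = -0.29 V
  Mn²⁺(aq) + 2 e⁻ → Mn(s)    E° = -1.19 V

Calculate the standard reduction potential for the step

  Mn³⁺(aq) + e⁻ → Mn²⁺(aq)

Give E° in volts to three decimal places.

Sequential free energies add, so n₃E°₃ = n₁E°₁ + n₂E°₂.
With n₃ = 3, and the known step contributing 2×(-1.19) V, the unknown satisfies 1·E° = 3×(-0.29) − 2×(-1.19) = +1.510.
E° = +1.510 / 1 = +1.510 V.

+1.510 V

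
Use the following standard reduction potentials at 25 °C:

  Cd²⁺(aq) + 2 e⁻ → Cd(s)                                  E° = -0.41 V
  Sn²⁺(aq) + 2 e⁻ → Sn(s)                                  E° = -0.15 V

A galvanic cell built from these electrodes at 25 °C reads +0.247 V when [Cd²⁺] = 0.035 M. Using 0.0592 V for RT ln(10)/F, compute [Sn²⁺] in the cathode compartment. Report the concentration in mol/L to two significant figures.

0.013 M

Sn²⁺/Sn is the cathode, Cd²⁺/Cd the anode: E°cell = +0.26 V, n = 2.
Overall reaction: Sn²⁺(aq) + Cd(s) → Sn(s) + Cd²⁺(aq); Q = [Cd²⁺]^1/[Sn²⁺]^1.
From E = E° − (0.0592/n) log Q: log Q = (E° − E)·n/0.0592 = (+0.26 − (+0.247))·2/0.0592 = 0.4392.
So 1·log[Sn²⁺] = 1·log(0.035) − log Q = -1.4559 − (0.4392) = -1.8951; [Sn²⁺] = 10^(-1.8951) ≈ 0.013 M.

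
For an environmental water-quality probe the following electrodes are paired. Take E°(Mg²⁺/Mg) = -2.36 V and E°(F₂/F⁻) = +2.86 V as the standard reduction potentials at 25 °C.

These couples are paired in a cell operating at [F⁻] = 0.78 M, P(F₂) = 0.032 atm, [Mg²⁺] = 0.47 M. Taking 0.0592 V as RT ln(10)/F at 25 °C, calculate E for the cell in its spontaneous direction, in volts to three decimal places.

F₂/F⁻ is the cathode (higher E°), Mg²⁺/Mg the anode: E°cell = +2.86 − (-2.36) = +5.22 V, n = 2.
Overall: F₂(g) + Mg(s) → 2 F⁻(aq) + Mg²⁺(aq)
Q = [F⁻]^2·[Mg²⁺] / (P(F₂)); log Q = 0.951.
E = E° − (0.0592/n) log Q = +5.22 − (0.0592/2)(0.951) = +5.192 V.

+5.192 V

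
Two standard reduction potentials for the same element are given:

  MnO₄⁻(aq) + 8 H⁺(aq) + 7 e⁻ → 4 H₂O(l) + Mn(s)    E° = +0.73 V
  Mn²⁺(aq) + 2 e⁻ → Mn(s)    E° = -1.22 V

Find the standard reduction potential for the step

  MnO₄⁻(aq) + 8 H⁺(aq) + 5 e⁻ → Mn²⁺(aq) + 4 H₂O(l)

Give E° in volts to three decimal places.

Sequential free energies add, so n₃E°₃ = n₁E°₁ + n₂E°₂.
With n₃ = 7, and the known step contributing 2×(-1.22) V, the unknown satisfies 5·E° = 7×(+0.73) − 2×(-1.22) = +7.550.
E° = +7.550 / 5 = +1.510 V.

+1.510 V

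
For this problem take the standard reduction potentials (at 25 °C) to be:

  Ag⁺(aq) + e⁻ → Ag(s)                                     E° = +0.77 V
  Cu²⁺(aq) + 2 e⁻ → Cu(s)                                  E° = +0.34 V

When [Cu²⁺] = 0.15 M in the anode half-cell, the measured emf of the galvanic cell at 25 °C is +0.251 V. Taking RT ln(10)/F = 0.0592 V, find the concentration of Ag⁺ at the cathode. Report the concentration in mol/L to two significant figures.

Ag⁺/Ag is the cathode, Cu²⁺/Cu the anode: E°cell = +0.43 V, n = 2.
Overall reaction: 2 Ag⁺(aq) + Cu(s) → 2 Ag(s) + Cu²⁺(aq); Q = [Cu²⁺]^1/[Ag⁺]^2.
From E = E° − (0.0592/n) log Q: log Q = (E° − E)·n/0.0592 = (+0.43 − (+0.251))·2/0.0592 = 6.0473.
So 2·log[Ag⁺] = 1·log(0.15) − log Q = -0.8239 − (6.0473) = -6.8712; log[Ag⁺] = -6.8712 / 2 = -3.4356; [Ag⁺] = 10^(-3.4356) ≈ 0.00037 M.

0.00037 M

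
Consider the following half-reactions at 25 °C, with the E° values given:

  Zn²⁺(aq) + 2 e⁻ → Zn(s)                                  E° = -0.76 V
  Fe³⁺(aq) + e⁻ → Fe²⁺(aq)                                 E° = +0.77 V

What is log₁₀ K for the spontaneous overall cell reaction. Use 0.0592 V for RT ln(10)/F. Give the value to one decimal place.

51.7

Cathode: Fe³⁺/Fe²⁺; anode: Zn²⁺/Zn. E°cell = +1.53 V, n = 2.
log K = nE°cell / 0.0592 = (2)(+1.53) / 0.0592 = 51.7.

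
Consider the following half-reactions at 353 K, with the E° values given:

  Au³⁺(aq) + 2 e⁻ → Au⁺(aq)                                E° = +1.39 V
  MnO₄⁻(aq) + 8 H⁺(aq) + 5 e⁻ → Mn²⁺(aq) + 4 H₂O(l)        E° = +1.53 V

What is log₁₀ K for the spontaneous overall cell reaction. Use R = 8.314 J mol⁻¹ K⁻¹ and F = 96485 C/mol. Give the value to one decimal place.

20.0

Cathode: MnO₄⁻/Mn²⁺; anode: Au³⁺/Au⁺. E°cell = (+1.53) − (+1.39) = +0.14 V, with n = 10.
ΔG° = −nFE° = −RT ln K, so ln K = nFE°/(RT) = (10)(96485)(+0.14) / ((8.314)(353)) = 46.026.
log₁₀ K = 46.026 / ln 10 = 20.0.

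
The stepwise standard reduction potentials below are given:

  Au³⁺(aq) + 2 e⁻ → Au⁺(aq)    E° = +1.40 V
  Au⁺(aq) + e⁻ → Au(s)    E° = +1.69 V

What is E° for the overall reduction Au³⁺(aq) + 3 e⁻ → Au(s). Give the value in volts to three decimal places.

+1.497 V

Since ΔG° = −nFE° is additive over sequential reductions, n₃E°₃ = n₁E°₁ + n₂E°₂.
E°₃ = (2×+1.40 + 1×+1.69) / 3 = (+4.490) / 3 = +1.497 V.
Simply averaging or adding the two E° values would be wrong; the electron-weighted sum is required.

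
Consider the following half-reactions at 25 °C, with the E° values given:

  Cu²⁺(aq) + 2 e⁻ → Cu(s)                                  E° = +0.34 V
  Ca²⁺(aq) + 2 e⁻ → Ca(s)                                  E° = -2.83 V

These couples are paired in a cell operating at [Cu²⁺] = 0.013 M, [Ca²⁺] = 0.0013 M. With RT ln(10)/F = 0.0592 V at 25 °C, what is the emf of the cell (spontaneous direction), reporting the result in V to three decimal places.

Cu²⁺/Cu is the cathode (higher E°), Ca²⁺/Ca the anode: E°cell = +0.34 − (-2.83) = +3.17 V, n = 2.
Overall: Cu²⁺(aq) + Ca(s) → Cu(s) + Ca²⁺(aq)
Q = [Ca²⁺] / ([Cu²⁺]); log Q = -1.000.
E = E° − (0.0592/n) log Q = +3.17 − (0.0592/2)(-1.000) = +3.200 V.

+3.200 V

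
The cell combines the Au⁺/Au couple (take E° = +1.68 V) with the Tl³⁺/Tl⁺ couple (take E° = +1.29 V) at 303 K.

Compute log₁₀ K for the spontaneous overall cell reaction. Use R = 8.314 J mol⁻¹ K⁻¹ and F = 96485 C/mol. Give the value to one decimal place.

Cathode: Au⁺/Au; anode: Tl³⁺/Tl⁺. E°cell = (+1.68) − (+1.29) = +0.39 V, with n = 2.
ΔG° = −nFE° = −RT ln K, so ln K = nFE°/(RT) = (2)(96485)(+0.39) / ((8.314)(303)) = 29.875.
log₁₀ K = 29.875 / ln 10 = 13.0.

13.0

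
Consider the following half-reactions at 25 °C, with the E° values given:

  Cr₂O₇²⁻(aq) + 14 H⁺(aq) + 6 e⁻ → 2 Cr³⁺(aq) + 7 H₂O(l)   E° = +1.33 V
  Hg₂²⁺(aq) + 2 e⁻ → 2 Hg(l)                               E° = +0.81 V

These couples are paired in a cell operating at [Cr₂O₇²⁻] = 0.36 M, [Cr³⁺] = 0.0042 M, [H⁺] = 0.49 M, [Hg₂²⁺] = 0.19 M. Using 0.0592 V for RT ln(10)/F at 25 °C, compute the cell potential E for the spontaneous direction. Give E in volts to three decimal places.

Cr₂O₇²⁻/Cr³⁺ is the cathode (higher E°), Hg₂²⁺/Hg the anode: E°cell = +1.33 − (+0.81) = +0.52 V, n = 6.
Overall: Cr₂O₇²⁻(aq) + 14 H⁺(aq) + 6 Hg(l) → 2 Cr³⁺(aq) + 7 H₂O(l) + 3 Hg₂²⁺(aq)
Q = [Cr³⁺]^2·[Hg₂²⁺]^3 / ([Cr₂O₇²⁻]·[H⁺]^14); log Q = -2.136.
E = E° − (0.0592/n) log Q = +0.52 − (0.0592/6)(-2.136) = +0.541 V.

+0.541 V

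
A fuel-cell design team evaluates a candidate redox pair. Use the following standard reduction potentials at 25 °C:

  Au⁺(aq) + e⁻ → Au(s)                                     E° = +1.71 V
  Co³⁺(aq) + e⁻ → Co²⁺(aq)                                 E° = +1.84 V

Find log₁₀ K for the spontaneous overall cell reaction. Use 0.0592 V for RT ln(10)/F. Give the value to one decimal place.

Cathode: Co³⁺/Co²⁺; anode: Au⁺/Au. E°cell = +0.13 V, n = 1.
log K = nE°cell / 0.0592 = (1)(+0.13) / 0.0592 = 2.2.

2.2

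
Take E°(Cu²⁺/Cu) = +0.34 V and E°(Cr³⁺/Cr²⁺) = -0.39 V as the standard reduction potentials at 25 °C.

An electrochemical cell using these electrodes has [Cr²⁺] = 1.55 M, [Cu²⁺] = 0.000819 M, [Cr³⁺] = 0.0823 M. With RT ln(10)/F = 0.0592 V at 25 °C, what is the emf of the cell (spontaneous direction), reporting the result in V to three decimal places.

+0.714 V

Cu²⁺/Cu is the cathode (higher E°), Cr³⁺/Cr²⁺ the anode: E°cell = +0.34 − (-0.39) = +0.73 V, n = 2.
Overall: Cu²⁺(aq) + 2 Cr²⁺(aq) → Cu(s) + 2 Cr³⁺(aq)
Q = [Cr³⁺]^2 / ([Cu²⁺]·[Cr²⁺]^2); log Q = 0.537.
E = E° − (0.0592/n) log Q = +0.73 − (0.0592/2)(0.537) = +0.714 V.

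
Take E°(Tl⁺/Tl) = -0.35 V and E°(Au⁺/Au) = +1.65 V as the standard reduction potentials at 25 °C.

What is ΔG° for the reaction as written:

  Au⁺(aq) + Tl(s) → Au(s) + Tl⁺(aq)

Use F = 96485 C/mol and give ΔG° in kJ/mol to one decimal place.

As written, Au⁺/Au is reduced (cathode) and Tl⁺/Tl is oxidised (anode), so E°cell = (+1.65) − (-0.35) = +2.00 V.
Balancing electrons gives n = 1.
ΔG° = −nFE° = −(1)(96485)(+2.00) = -192,970 J = -193.0 kJ/mol.

-193.0 kJ/mol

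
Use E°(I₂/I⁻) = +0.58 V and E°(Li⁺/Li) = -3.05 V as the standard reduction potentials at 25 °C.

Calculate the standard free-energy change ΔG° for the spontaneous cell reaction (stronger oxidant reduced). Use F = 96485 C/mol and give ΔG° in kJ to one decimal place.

I₂/I⁻ (E° = +0.58 V) is the cathode; Li⁺/Li (E° = -3.05 V) is the anode, so E°cell = +3.63 V.
Balancing electrons gives n = 2 (lcm of 2 and 1).
ΔG° = −nFE° = −(2)(96485)(+3.63) = -700,481 J = -700.5 kJ.

-700.5 kJ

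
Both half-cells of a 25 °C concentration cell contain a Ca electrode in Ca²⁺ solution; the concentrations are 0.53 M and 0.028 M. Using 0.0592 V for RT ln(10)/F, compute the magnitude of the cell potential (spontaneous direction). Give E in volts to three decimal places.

+0.038 V

For a concentration cell E°cell = 0. The 0.53 M side is the cathode (reduction is favoured where [Ca²⁺] is higher).
With n = 2, E = −(0.0592/2) log([Ca²⁺]ₐₙ/[Ca²⁺]꜀ₐₜ) = −(0.0592/2) log(0.028/0.53) = −(0.0592/2)(-1.277) = +0.038 V.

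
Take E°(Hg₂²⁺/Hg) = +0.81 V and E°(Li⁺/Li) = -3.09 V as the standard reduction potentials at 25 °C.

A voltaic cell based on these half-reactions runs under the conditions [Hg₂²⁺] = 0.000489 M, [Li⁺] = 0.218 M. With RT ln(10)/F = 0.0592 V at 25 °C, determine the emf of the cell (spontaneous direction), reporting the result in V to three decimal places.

Hg₂²⁺/Hg is the cathode (higher E°), Li⁺/Li the anode: E°cell = +0.81 − (-3.09) = +3.90 V, n = 2.
Overall: Hg₂²⁺(aq) + 2 Li(s) → 2 Hg(l) + 2 Li⁺(aq)
Q = [Li⁺]^2 / ([Hg₂²⁺]); log Q = 1.988.
E = E° − (0.0592/n) log Q = +3.90 − (0.0592/2)(1.988) = +3.841 V.

+3.841 V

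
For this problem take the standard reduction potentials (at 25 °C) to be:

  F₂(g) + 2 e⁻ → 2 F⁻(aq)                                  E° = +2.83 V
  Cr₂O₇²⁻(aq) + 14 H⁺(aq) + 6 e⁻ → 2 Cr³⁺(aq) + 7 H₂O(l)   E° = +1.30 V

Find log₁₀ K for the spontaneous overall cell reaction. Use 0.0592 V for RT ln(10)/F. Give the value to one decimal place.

155.1

Cathode: F₂/F⁻; anode: Cr₂O₇²⁻/Cr³⁺. E°cell = +1.53 V, n = 6.
log K = nE°cell / 0.0592 = (6)(+1.53) / 0.0592 = 155.1.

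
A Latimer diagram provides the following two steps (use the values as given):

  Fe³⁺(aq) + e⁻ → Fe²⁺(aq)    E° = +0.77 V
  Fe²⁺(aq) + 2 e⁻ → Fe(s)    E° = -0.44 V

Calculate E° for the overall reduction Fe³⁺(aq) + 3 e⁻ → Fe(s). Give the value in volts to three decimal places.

-0.037 V

Adding the free-energy changes (−nFE°) of the two steps gives −n₃FE°₃ = −n₁FE°₁ − n₂FE°₂.
E°₃ = (1×+0.77 + 2×-0.44) / 3 = (-0.110) / 3 = -0.037 V.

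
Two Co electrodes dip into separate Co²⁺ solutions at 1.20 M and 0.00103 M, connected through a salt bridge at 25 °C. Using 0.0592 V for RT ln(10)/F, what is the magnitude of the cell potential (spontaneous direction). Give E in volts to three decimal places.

For a concentration cell E°cell = 0. The 1.20 M side is the cathode (reduction is favoured where [Co²⁺] is higher).
With n = 2, E = −(0.0592/2) log([Co²⁺]ₐₙ/[Co²⁺]꜀ₐₜ) = −(0.0592/2) log(0.00103/1.2) = −(0.0592/2)(-3.066) = +0.091 V.

+0.091 V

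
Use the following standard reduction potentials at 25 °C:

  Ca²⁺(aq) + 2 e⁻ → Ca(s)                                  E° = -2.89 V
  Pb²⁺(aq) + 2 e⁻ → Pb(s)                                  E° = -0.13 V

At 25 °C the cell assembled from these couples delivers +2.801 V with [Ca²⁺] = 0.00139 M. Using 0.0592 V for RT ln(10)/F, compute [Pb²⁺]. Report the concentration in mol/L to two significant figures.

Pb²⁺/Pb is the cathode, Ca²⁺/Ca the anode: E°cell = +2.76 V, n = 2.
Overall reaction: Pb²⁺(aq) + Ca(s) → Pb(s) + Ca²⁺(aq); Q = [Ca²⁺]^1/[Pb²⁺]^1.
From E = E° − (0.0592/n) log Q: log Q = (E° − E)·n/0.0592 = (+2.76 − (+2.801))·2/0.0592 = -1.3851.
So 1·log[Pb²⁺] = 1·log(0.00139) − log Q = -2.8570 − (-1.3851) = -1.4719; [Pb²⁺] = 10^(-1.4719) ≈ 0.034 M.

0.034 M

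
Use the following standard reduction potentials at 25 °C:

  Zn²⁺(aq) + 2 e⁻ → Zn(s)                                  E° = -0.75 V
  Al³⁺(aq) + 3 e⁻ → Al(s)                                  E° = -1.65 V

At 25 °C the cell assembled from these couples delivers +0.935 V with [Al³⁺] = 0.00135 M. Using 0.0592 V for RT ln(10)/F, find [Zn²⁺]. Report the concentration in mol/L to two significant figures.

0.19 M

Zn²⁺/Zn is the cathode, Al³⁺/Al the anode: E°cell = +0.90 V, n = 6.
Overall reaction: 3 Zn²⁺(aq) + 2 Al(s) → 3 Zn(s) + 2 Al³⁺(aq); Q = [Al³⁺]^2/[Zn²⁺]^3.
From E = E° − (0.0592/n) log Q: log Q = (E° − E)·n/0.0592 = (+0.90 − (+0.935))·6/0.0592 = -3.5473.
So 3·log[Zn²⁺] = 2·log(0.00135) − log Q = -5.7393 − (-3.5473) = -2.1920; log[Zn²⁺] = -2.1920 / 3 = -0.7307; [Zn²⁺] = 10^(-0.7307) ≈ 0.19 M.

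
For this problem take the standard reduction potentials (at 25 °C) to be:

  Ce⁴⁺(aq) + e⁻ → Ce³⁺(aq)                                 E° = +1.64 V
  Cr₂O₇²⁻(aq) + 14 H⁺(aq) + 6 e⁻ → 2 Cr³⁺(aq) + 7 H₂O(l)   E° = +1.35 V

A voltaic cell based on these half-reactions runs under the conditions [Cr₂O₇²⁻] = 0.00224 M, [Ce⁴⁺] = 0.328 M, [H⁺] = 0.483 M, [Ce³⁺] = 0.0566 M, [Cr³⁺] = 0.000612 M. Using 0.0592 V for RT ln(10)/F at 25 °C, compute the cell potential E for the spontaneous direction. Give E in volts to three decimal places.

+0.342 V

Ce⁴⁺/Ce³⁺ is the cathode (higher E°), Cr₂O₇²⁻/Cr³⁺ the anode: E°cell = +1.64 − (+1.35) = +0.29 V, n = 6.
Overall: 6 Ce⁴⁺(aq) + 2 Cr³⁺(aq) + 7 H₂O(l) → 6 Ce³⁺(aq) + Cr₂O₇²⁻(aq) + 14 H⁺(aq)
Q = [Ce³⁺]^6·[Cr₂O₇²⁻]·[H⁺]^14 / ([Ce⁴⁺]^6·[Cr³⁺]^2); log Q = -5.226.
E = E° − (0.0592/n) log Q = +0.29 − (0.0592/6)(-5.226) = +0.342 V.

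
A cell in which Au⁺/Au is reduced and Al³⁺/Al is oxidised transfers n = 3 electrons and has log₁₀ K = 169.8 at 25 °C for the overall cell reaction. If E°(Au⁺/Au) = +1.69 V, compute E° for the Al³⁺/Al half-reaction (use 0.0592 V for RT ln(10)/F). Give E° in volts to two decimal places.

E°cell = (0.0592/n)·log K = (0.0592/3)(169.8) = +3.351 V.
Since Au⁺/Au is the cathode and Al³⁺/Al the anode, E°cell = E°(Au⁺/Au) − E°(Al³⁺/Al).
So E°(Al³⁺/Al) = E°(Au⁺/Au) − E°cell = (+1.69) − (+3.351) = -1.66 V.

-1.66 V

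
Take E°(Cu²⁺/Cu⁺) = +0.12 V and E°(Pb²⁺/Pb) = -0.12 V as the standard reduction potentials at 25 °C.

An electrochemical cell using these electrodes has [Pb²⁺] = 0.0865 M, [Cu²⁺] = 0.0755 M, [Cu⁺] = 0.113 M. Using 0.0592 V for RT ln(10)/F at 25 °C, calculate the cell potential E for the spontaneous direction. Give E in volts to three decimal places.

+0.261 V

Cu²⁺/Cu⁺ is the cathode (higher E°), Pb²⁺/Pb the anode: E°cell = +0.12 − (-0.12) = +0.24 V, n = 2.
Overall: 2 Cu²⁺(aq) + Pb(s) → 2 Cu⁺(aq) + Pb²⁺(aq)
Q = [Cu⁺]^2·[Pb²⁺] / ([Cu²⁺]^2); log Q = -0.713.
E = E° − (0.0592/n) log Q = +0.24 − (0.0592/2)(-0.713) = +0.261 V.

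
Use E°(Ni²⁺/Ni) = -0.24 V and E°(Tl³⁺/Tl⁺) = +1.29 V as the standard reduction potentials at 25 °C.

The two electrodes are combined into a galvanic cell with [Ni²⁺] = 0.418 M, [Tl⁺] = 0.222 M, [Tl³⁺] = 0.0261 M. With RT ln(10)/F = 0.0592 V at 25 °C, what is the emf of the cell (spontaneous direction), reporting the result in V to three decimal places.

Tl³⁺/Tl⁺ is the cathode (higher E°), Ni²⁺/Ni the anode: E°cell = +1.29 − (-0.24) = +1.53 V, n = 2.
Overall: Tl³⁺(aq) + Ni(s) → Tl⁺(aq) + Ni²⁺(aq)
Q = [Tl⁺]·[Ni²⁺] / ([Tl³⁺]); log Q = 0.551.
E = E° − (0.0592/n) log Q = +1.53 − (0.0592/2)(0.551) = +1.514 V.

+1.514 V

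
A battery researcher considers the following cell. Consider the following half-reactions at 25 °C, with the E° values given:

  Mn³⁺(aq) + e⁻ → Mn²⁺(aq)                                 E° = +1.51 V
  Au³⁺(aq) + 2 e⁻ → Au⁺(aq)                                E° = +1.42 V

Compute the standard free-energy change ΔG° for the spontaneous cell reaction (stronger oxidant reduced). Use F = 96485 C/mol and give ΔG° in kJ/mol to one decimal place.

Mn³⁺/Mn²⁺ (E° = +1.51 V) is the cathode; Au³⁺/Au⁺ (E° = +1.42 V) is the anode, so E°cell = +0.09 V.
Balancing electrons gives n = 2 (lcm of 1 and 2).
ΔG° = −nFE° = −(2)(96485)(+0.09) = -17,367 J = -17.4 kJ/mol.

-17.4 kJ/mol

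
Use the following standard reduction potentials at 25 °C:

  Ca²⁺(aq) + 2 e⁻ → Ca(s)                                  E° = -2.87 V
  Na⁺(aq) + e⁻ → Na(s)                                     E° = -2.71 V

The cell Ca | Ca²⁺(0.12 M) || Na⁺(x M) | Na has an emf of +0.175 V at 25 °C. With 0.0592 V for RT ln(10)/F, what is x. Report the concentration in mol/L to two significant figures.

Na⁺/Na is the cathode, Ca²⁺/Ca the anode: E°cell = +0.16 V, n = 2.
Overall reaction: 2 Na⁺(aq) + Ca(s) → 2 Na(s) + Ca²⁺(aq); Q = [Ca²⁺]^1/[Na⁺]^2.
From E = E° − (0.0592/n) log Q: log Q = (E° − E)·n/0.0592 = (+0.16 − (+0.175))·2/0.0592 = -0.5068.
So 2·log[Na⁺] = 1·log(0.12) − log Q = -0.9208 − (-0.5068) = -0.4140; log[Na⁺] = -0.4140 / 2 = -0.2070; [Na⁺] = 10^(-0.2070) ≈ 0.62 M.

0.62 M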